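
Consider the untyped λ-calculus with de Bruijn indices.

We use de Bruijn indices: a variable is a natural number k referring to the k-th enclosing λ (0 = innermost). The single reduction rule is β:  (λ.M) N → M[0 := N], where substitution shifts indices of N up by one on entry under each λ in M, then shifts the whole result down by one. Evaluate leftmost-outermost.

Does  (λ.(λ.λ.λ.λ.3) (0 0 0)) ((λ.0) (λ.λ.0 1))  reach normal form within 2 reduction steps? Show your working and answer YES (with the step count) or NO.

Answer: NO — after 2 steps the term is λ.λ.λ.(λ.0) (λ.λ.0 1) ((λ.0) (λ.λ.0 1)) ((λ.0) (λ.λ.0 1)), not yet normal

Derivation:
  start: (λ.(λ.λ.λ.λ.3) (0 0 0)) ((λ.0) (λ.λ.0 1))
  [1] (λ.λ.λ.λ.3) ((λ.0) (λ.λ.0 1) ((λ.0) (λ.λ.0 1)) ((λ.0) (λ.λ.0 1)))
  [2] λ.λ.λ.(λ.0) (λ.λ.0 1) ((λ.0) (λ.λ.0 1)) ((λ.0) (λ.λ.0 1))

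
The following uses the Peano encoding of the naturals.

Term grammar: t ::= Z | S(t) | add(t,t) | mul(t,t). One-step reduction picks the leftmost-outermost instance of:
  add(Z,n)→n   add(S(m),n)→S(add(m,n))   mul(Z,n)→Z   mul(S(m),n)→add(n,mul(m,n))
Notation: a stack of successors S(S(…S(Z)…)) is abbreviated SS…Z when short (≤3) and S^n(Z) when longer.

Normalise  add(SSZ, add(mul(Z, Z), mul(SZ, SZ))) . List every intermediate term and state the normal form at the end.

  start: add(SSZ, add(mul(Z, Z), mul(SZ, SZ)))
  step 1: S(add(SZ, add(mul(Z, Z), mul(SZ, SZ))))
  step 2: S(S(add(Z, add(mul(Z, Z), mul(SZ, SZ)))))
  step 3: S(S(add(mul(Z, Z), mul(SZ, SZ))))
  step 4: S(S(add(Z, mul(SZ, SZ))))
  step 5: S(S(mul(SZ, SZ)))
  step 6: S(S(add(SZ, mul(Z, SZ))))
  step 7: S(S(S(add(Z, mul(Z, SZ)))))
  step 8: S(S(S(mul(Z, SZ))))
  step 9: SSSZ

Answer: normal form = SSSZ  (in 9 steps)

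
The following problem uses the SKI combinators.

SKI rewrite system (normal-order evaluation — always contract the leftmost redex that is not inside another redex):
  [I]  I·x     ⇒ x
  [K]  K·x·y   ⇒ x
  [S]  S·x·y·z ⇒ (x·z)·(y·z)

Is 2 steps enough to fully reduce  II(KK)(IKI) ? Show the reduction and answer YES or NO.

  start: II(KK)(IKI)
  [1] I(KK)(IKI)
  [2] KK(IKI)

Answer: NO — after 2 steps the term is KK(IKI), not yet normal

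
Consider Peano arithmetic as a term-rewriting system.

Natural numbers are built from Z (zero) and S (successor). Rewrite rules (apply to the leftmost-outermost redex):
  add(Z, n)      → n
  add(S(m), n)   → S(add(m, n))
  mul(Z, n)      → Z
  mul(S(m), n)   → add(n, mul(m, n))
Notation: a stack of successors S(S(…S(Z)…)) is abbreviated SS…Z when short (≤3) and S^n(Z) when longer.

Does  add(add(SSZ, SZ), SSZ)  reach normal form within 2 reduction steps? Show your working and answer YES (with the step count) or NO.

Answer: NO — after 2 steps the term is S(add(add(SZ, SZ), SSZ)), not yet normal

Working:
  start: add(add(SSZ, SZ), SSZ)
  step 1: add(S(add(SZ, SZ)), SSZ)
  step 2: S(add(add(SZ, SZ), SSZ))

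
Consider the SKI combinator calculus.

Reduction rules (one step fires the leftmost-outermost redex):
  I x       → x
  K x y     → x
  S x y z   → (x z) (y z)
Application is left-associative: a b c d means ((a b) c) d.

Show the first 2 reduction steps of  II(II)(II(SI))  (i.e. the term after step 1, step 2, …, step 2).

  start: II(II)(II(SI))
  →1  I(II)(II(SI))
  →2  II(II(SI))

Answer: after 2 steps: II(II(SI))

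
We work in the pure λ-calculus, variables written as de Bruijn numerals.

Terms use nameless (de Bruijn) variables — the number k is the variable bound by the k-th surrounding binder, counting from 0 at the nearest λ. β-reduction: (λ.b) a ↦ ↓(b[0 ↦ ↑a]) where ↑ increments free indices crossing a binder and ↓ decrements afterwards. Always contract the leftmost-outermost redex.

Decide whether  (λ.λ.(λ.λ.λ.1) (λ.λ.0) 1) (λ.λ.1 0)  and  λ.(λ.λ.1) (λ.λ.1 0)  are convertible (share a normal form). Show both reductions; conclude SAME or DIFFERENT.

Answer: SAME — A ⇓ λ.λ.λ.λ.1 0, B ⇓ λ.λ.λ.λ.1 0

Derivation:
Term A:
  start: (λ.λ.(λ.λ.λ.1) (λ.λ.0) 1) (λ.λ.1 0)
  step 1: λ.(λ.λ.λ.1) (λ.λ.0) (λ.λ.1 0)
  step 2: λ.(λ.λ.1) (λ.λ.1 0)
  step 3: λ.λ.λ.λ.1 0

Term B:
  start: λ.(λ.λ.1) (λ.λ.1 0)
  step 1: λ.λ.λ.λ.1 0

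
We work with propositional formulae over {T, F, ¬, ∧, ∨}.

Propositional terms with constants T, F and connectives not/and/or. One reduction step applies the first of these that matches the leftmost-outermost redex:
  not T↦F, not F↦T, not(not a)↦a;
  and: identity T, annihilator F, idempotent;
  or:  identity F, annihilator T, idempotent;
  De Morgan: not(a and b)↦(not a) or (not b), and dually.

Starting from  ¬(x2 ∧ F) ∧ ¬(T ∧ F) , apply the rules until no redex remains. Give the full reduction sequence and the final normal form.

  start: ¬(x2 ∧ F) ∧ ¬(T ∧ F)
  [1] (¬x2 ∨ ¬F) ∧ ¬(T ∧ F)
  [2] (¬x2 ∨ T) ∧ ¬(T ∧ F)
  [3] T ∧ ¬(T ∧ F)
  [4] ¬(T ∧ F)
  [5] ¬T ∨ ¬F
  [6] F ∨ ¬F
  [7] ¬F
  [8] T

Answer: normal form = T  (in 8 steps)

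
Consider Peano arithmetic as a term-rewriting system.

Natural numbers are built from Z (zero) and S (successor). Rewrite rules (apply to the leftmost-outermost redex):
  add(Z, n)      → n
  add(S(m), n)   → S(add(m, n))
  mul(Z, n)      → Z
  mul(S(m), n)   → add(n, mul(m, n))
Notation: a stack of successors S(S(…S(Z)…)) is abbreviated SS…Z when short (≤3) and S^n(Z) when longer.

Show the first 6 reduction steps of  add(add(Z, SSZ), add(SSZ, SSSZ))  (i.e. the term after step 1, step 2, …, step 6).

Answer: after 6 steps: S(S(S(S(add(Z, SSSZ)))))

Reduction:
  start: add(add(Z, SSZ), add(SSZ, SSSZ))
  step 1: add(SSZ, add(SSZ, SSSZ))
  step 2: S(add(SZ, add(SSZ, SSSZ)))
  step 3: S(S(add(Z, add(SSZ, SSSZ))))
  step 4: S(S(add(SSZ, SSSZ)))
  step 5: S(S(S(add(SZ, SSSZ))))
  step 6: S(S(S(S(add(Z, SSSZ)))))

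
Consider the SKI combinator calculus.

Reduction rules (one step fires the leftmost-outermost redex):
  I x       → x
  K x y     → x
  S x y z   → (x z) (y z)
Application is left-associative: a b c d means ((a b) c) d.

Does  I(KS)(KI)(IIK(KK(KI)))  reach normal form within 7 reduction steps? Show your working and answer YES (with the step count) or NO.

  start: I(KS)(KI)(IIK(KK(KI)))
  [1] KS(KI)(IIK(KK(KI)))
  [2] S(IIK(KK(KI)))
  [3] S(IK(KK(KI)))
  [4] S(K(KK(KI)))
  [5] S(KK)

Answer: YES — reaches normal form S(KK) in 5 ≤ 7 steps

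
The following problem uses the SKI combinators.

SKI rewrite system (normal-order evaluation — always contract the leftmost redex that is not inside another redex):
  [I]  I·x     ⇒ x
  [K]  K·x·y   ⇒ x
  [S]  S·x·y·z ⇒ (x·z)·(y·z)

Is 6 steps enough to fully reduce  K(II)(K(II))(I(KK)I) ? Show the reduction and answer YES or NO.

  start: K(II)(K(II))(I(KK)I)
  →1  II(I(KK)I)
  →2  I(I(KK)I)
  →3  I(KK)I
  →4  KKI
  →5  K

Answer: YES — reaches normal form K in 5 ≤ 6 steps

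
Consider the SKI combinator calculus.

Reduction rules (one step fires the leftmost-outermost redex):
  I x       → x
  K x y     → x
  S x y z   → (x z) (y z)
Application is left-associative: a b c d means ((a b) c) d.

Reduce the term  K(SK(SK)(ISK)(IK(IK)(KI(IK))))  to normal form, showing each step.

  start: K(SK(SK)(ISK)(IK(IK)(KI(IK))))
  →1  K(K(ISK)(SK(ISK))(IK(IK)(KI(IK))))
  →2  K(ISK(IK(IK)(KI(IK))))
  →3  K(SK(IK(IK)(KI(IK))))
  →4  K(SK(K(IK)(KI(IK))))
  →5  K(SK(IK))
  →6  K(SKK)

Answer: normal form = K(SKK)  (in 6 steps)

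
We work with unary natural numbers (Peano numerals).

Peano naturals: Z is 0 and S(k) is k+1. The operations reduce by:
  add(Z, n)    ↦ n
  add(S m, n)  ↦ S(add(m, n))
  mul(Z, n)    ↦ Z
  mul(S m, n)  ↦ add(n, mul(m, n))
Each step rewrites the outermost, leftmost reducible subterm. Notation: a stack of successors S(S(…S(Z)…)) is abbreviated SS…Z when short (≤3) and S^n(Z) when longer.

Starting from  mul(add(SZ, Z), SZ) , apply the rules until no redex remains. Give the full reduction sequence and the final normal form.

  start: mul(add(SZ, Z), SZ)
  step 1: mul(S(add(Z, Z)), SZ)
  step 2: add(SZ, mul(add(Z, Z), SZ))
  step 3: S(add(Z, mul(add(Z, Z), SZ)))
  step 4: S(mul(add(Z, Z), SZ))
  step 5: S(mul(Z, SZ))
  step 6: SZ

Answer: normal form = SZ  (in 6 steps)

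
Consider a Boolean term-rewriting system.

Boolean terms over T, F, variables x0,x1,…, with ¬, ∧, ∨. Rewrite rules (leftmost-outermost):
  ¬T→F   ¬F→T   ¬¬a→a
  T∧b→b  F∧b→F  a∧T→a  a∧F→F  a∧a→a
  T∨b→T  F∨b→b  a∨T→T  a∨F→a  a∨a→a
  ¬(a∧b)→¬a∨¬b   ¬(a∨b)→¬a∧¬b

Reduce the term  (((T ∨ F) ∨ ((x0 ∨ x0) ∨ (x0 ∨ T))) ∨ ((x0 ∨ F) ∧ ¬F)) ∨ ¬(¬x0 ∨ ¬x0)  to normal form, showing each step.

  start: (((T ∨ F) ∨ ((x0 ∨ x0) ∨ (x0 ∨ T))) ∨ ((x0 ∨ F) ∧ ¬F)) ∨ ¬(¬x0 ∨ ¬x0)
  [1] ((T ∨ ((x0 ∨ x0) ∨ (x0 ∨ T))) ∨ ((x0 ∨ F) ∧ ¬F)) ∨ ¬(¬x0 ∨ ¬x0)
  [2] (T ∨ ((x0 ∨ F) ∧ ¬F)) ∨ ¬(¬x0 ∨ ¬x0)
  [3] T ∨ ¬(¬x0 ∨ ¬x0)
  [4] T

Answer: normal form = T  (in 4 steps)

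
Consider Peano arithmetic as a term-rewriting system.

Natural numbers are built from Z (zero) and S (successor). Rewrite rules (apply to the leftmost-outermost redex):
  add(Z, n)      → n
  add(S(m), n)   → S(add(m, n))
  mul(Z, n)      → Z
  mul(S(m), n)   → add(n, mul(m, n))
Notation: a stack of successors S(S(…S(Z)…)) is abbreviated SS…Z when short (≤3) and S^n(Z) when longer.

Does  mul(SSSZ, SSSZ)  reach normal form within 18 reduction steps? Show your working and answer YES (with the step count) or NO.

  start: mul(SSSZ, SSSZ)
  [1] add(SSSZ, mul(SSZ, SSSZ))
  [2] S(add(SSZ, mul(SSZ, SSSZ)))
  [3] S(S(add(SZ, mul(SSZ, SSSZ))))
  [4] S(S(S(add(Z, mul(SSZ, SSSZ)))))
  [5] S(S(S(mul(SSZ, SSSZ))))
  [6] S(S(S(add(SSSZ, mul(SZ, SSSZ)))))
  [7] S(S(S(S(add(SSZ, mul(SZ, SSSZ))))))
  [8] S(S(S(S(S(add(SZ, mul(SZ, SSSZ)))))))
  [9] S(S(S(S(S(S(add(Z, mul(SZ, SSSZ))))))))
  [10] S(S(S(S(S(S(mul(SZ, SSSZ)))))))
  [11] S(S(S(S(S(S(add(SSSZ, mul(Z, SSSZ))))))))
  [12] S(S(S(S(S(S(S(add(SSZ, mul(Z, SSSZ)))))))))
  [13] S(S(S(S(S(S(S(S(add(SZ, mul(Z, SSSZ))))))))))
  [14] S(S(S(S(S(S(S(S(S(add(Z, mul(Z, SSSZ)))))))))))
  [15] S(S(S(S(S(S(S(S(S(mul(Z, SSSZ))))))))))
  [16] S^9(Z)

Answer: YES — reaches normal form S^9(Z) in 16 ≤ 18 steps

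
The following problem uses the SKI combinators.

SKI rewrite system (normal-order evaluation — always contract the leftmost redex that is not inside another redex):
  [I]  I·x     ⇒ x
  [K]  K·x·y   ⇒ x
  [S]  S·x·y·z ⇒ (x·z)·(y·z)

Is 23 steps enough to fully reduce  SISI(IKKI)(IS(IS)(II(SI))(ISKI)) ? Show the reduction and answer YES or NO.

Answer: YES — reaches normal form S(SKI)(SI(SKI)) in 22 ≤ 23 steps

Working:
  start: SISI(IKKI)(IS(IS)(II(SI))(ISKI))
  step 1: II(SI)(IKKI)(IS(IS)(II(SI))(ISKI))
  step 2: I(SI)(IKKI)(IS(IS)(II(SI))(ISKI))
  step 3: SI(IKKI)(IS(IS)(II(SI))(ISKI))
  step 4: I(IS(IS)(II(SI))(ISKI))(IKKI(IS(IS)(II(SI))(ISKI)))
  step 5: IS(IS)(II(SI))(ISKI)(IKKI(IS(IS)(II(SI))(ISKI)))
  step 6: S(IS)(II(SI))(ISKI)(IKKI(IS(IS)(II(SI))(ISKI)))
  step 7: IS(ISKI)(II(SI)(ISKI))(IKKI(IS(IS)(II(SI))(ISKI)))
  step 8: S(ISKI)(II(SI)(ISKI))(IKKI(IS(IS)(II(SI))(ISKI)))
  step 9: ISKI(IKKI(IS(IS)(II(SI))(ISKI)))(II(SI)(ISKI)(IKKI(IS(IS)(II(SI))(ISKI))))
  step 10: SKI(IKKI(IS(IS)(II(SI))(ISKI)))(II(SI)(ISKI)(IKKI(IS(IS)(II(SI))(ISKI))))
  step 11: K(IKKI(IS(IS)(II(SI))(ISKI)))(I(IKKI(IS(IS)(II(SI))(ISKI))))(II(SI)(ISKI)(IKKI(IS(IS)(II(SI))(ISKI))))
  step 12: IKKI(IS(IS)(II(SI))(ISKI))(II(SI)(ISKI)(IKKI(IS(IS)(II(SI))(ISKI))))
  step 13: KKI(IS(IS)(II(SI))(ISKI))(II(SI)(ISKI)(IKKI(IS(IS)(II(SI))(ISKI))))
  step 14: K(IS(IS)(II(SI))(ISKI))(II(SI)(ISKI)(IKKI(IS(IS)(II(SI))(ISKI))))
  step 15: IS(IS)(II(SI))(ISKI)
  step 16: S(IS)(II(SI))(ISKI)
  step 17: IS(ISKI)(II(SI)(ISKI))
  step 18: S(ISKI)(II(SI)(ISKI))
  step 19: S(SKI)(II(SI)(ISKI))
  step 20: S(SKI)(I(SI)(ISKI))
  step 21: S(SKI)(SI(ISKI))
  step 22: S(SKI)(SI(SKI))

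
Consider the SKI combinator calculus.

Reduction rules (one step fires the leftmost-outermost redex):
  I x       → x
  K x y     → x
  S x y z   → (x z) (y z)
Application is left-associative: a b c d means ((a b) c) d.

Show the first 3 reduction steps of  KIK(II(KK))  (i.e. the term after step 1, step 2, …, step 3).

Answer: after 3 steps: I(KK)

Derivation:
  start: KIK(II(KK))
  [1] I(II(KK))
  [2] II(KK)
  [3] I(KK)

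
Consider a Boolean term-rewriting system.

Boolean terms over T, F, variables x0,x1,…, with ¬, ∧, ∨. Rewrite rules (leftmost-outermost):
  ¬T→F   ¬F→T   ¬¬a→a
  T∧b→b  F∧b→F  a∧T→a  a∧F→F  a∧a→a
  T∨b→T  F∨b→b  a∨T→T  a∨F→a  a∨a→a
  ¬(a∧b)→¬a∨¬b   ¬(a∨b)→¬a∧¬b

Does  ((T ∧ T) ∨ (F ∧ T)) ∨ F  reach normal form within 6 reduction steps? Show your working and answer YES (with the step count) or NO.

  start: ((T ∧ T) ∨ (F ∧ T)) ∨ F
  [1] (T ∧ T) ∨ (F ∧ T)
  [2] T ∨ (F ∧ T)
  [3] T

Answer: YES — reaches normal form T in 3 ≤ 6 steps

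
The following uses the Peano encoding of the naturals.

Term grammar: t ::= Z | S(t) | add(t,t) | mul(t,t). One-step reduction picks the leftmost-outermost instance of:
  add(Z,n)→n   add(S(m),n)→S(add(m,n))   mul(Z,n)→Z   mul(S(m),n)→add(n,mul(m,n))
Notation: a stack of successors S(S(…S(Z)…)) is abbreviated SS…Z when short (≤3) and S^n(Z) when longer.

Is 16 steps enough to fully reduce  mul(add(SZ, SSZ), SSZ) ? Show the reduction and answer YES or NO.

Answer: YES — reaches normal form S^6(Z) in 15 ≤ 16 steps

Reduction:
  start: mul(add(SZ, SSZ), SSZ)
  →1  mul(S(add(Z, SSZ)), SSZ)
  →2  add(SSZ, mul(add(Z, SSZ), SSZ))
  →3  S(add(SZ, mul(add(Z, SSZ), SSZ)))
  →4  S(S(add(Z, mul(add(Z, SSZ), SSZ))))
  →5  S(S(mul(add(Z, SSZ), SSZ)))
  →6  S(S(mul(SSZ, SSZ)))
  →7  S(S(add(SSZ, mul(SZ, SSZ))))
  →8  S(S(S(add(SZ, mul(SZ, SSZ)))))
  →9  S(S(S(S(add(Z, mul(SZ, SSZ))))))
  →10  S(S(S(S(mul(SZ, SSZ)))))
  →11  S(S(S(S(add(SSZ, mul(Z, SSZ))))))
  →12  S(S(S(S(S(add(SZ, mul(Z, SSZ)))))))
  →13  S(S(S(S(S(S(add(Z, mul(Z, SSZ))))))))
  →14  S(S(S(S(S(S(mul(Z, SSZ)))))))
  →15  S^6(Z)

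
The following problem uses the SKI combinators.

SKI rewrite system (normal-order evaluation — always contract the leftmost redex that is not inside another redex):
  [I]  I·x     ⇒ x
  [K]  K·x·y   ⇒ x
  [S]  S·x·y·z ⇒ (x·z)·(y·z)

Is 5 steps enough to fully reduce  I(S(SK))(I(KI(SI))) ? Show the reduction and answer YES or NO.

  start: I(S(SK))(I(KI(SI)))
  →1  S(SK)(I(KI(SI)))
  →2  S(SK)(KI(SI))
  →3  S(SK)I

Answer: YES — reaches normal form S(SK)I in 3 ≤ 5 steps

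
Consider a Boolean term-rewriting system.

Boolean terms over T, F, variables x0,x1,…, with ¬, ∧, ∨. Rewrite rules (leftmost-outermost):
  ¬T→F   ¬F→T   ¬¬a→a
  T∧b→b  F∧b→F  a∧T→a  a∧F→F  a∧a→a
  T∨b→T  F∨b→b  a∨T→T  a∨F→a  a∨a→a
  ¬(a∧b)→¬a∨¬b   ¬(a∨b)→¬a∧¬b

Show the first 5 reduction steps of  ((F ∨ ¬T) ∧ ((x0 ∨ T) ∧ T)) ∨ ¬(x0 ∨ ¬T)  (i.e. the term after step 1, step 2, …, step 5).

Answer: after 5 steps: ¬x0 ∧ ¬¬T

Working:
  start: ((F ∨ ¬T) ∧ ((x0 ∨ T) ∧ T)) ∨ ¬(x0 ∨ ¬T)
  →1  (¬T ∧ ((x0 ∨ T) ∧ T)) ∨ ¬(x0 ∨ ¬T)
  →2  (F ∧ ((x0 ∨ T) ∧ T)) ∨ ¬(x0 ∨ ¬T)
  →3  F ∨ ¬(x0 ∨ ¬T)
  →4  ¬(x0 ∨ ¬T)
  →5  ¬x0 ∧ ¬¬T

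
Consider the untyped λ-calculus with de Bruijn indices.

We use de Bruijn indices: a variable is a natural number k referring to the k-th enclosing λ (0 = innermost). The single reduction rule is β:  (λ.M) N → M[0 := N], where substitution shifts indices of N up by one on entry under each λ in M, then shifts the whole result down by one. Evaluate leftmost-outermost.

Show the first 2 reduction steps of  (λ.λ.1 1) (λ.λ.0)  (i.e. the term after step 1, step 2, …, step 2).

Answer: after 2 steps: λ.λ.0

Derivation:
  start: (λ.λ.1 1) (λ.λ.0)
  step 1: λ.(λ.λ.0) (λ.λ.0)
  step 2: λ.λ.0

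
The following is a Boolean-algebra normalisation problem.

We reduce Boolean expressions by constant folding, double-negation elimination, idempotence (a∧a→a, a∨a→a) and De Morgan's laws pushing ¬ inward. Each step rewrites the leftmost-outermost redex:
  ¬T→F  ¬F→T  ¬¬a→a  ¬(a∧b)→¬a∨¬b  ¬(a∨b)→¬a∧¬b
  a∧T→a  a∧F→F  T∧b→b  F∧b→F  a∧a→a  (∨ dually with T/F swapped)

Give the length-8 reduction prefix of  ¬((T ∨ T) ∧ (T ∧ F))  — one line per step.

Answer: after 8 steps: ¬F

Working:
  start: ¬((T ∨ T) ∧ (T ∧ F))
  →1  ¬(T ∨ T) ∨ ¬(T ∧ F)
  →2  (¬T ∧ ¬T) ∨ ¬(T ∧ F)
  →3  ¬T ∨ ¬(T ∧ F)
  →4  F ∨ ¬(T ∧ F)
  →5  ¬(T ∧ F)
  →6  ¬T ∨ ¬F
  →7  F ∨ ¬F
  →8  ¬F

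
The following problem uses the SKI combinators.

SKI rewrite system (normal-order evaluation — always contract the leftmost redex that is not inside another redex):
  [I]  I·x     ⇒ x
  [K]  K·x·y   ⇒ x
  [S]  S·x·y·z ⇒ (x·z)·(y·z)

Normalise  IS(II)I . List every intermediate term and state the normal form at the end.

Answer: normal form = SII  (in 2 steps)

Derivation:
  start: IS(II)I
  step 1: S(II)I
  step 2: SII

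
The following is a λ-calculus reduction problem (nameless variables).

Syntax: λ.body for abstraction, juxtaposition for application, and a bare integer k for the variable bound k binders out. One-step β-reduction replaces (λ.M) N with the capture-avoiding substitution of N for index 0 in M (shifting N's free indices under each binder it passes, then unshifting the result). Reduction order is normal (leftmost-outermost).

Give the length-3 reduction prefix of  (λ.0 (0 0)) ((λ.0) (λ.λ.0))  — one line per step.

Answer: after 3 steps: λ.0

Working:
  start: (λ.0 (0 0)) ((λ.0) (λ.λ.0))
  [1] (λ.0) (λ.λ.0) ((λ.0) (λ.λ.0) ((λ.0) (λ.λ.0)))
  [2] (λ.λ.0) ((λ.0) (λ.λ.0) ((λ.0) (λ.λ.0)))
  [3] λ.0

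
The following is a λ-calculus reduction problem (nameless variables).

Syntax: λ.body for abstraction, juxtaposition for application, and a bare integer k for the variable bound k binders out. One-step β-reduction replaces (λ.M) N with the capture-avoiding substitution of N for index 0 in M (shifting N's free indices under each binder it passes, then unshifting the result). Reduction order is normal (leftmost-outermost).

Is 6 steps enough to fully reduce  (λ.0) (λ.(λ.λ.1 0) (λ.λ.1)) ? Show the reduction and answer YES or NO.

Answer: YES — reaches normal form λ.λ.λ.1 in 3 ≤ 6 steps

Reduction:
  start: (λ.0) (λ.(λ.λ.1 0) (λ.λ.1))
  step 1: λ.(λ.λ.1 0) (λ.λ.1)
  step 2: λ.λ.(λ.λ.1) 0
  step 3: λ.λ.λ.1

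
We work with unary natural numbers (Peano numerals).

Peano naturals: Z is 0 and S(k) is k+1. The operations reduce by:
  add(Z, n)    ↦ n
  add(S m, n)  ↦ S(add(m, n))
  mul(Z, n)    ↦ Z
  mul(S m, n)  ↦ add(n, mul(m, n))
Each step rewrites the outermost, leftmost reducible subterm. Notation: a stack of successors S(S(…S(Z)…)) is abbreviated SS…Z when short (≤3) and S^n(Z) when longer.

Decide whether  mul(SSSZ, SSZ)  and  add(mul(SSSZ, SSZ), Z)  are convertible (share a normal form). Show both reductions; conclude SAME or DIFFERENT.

Answer: SAME — A ⇓ S^6(Z), B ⇓ S^6(Z)

Reduction:
Term A:
  start: mul(SSSZ, SSZ)
  →1  add(SSZ, mul(SSZ, SSZ))
  →2  S(add(SZ, mul(SSZ, SSZ)))
  →3  S(S(add(Z, mul(SSZ, SSZ))))
  →4  S(S(mul(SSZ, SSZ)))
  →5  S(S(add(SSZ, mul(SZ, SSZ))))
  →6  S(S(S(add(SZ, mul(SZ, SSZ)))))
  →7  S(S(S(S(add(Z, mul(SZ, SSZ))))))
  →8  S(S(S(S(mul(SZ, SSZ)))))
  →9  S(S(S(S(add(SSZ, mul(Z, SSZ))))))
  →10  S(S(S(S(S(add(SZ, mul(Z, SSZ)))))))
  →11  S(S(S(S(S(S(add(Z, mul(Z, SSZ))))))))
  →12  S(S(S(S(S(S(mul(Z, SSZ)))))))
  →13  S^6(Z)

Term B:
  start: add(mul(SSSZ, SSZ), Z)
  →1  add(add(SSZ, mul(SSZ, SSZ)), Z)
  →2  add(S(add(SZ, mul(SSZ, SSZ))), Z)
  →3  S(add(add(SZ, mul(SSZ, SSZ)), Z))
  →4  S(add(S(add(Z, mul(SSZ, SSZ))), Z))
  →5  S(S(add(add(Z, mul(SSZ, SSZ)), Z)))
  →6  S(S(add(mul(SSZ, SSZ), Z)))
  →7  S(S(add(add(SSZ, mul(SZ, SSZ)), Z)))
  →8  S(S(add(S(add(SZ, mul(SZ, SSZ))), Z)))
  →9  S(S(S(add(add(SZ, mul(SZ, SSZ)), Z))))
  →10  S(S(S(add(S(add(Z, mul(SZ, SSZ))), Z))))
  →11  S(S(S(S(add(add(Z, mul(SZ, SSZ)), Z)))))
  →12  S(S(S(S(add(mul(SZ, SSZ), Z)))))
  →13  S(S(S(S(add(add(SSZ, mul(Z, SSZ)), Z)))))
  →14  S(S(S(S(add(S(add(SZ, mul(Z, SSZ))), Z)))))
  →15  S(S(S(S(S(add(add(SZ, mul(Z, SSZ)), Z))))))
  →16  S(S(S(S(S(add(S(add(Z, mul(Z, SSZ))), Z))))))
  →17  S(S(S(S(S(S(add(add(Z, mul(Z, SSZ)), Z)))))))
  →18  S(S(S(S(S(S(add(mul(Z, SSZ), Z)))))))
  →19  S(S(S(S(S(S(add(Z, Z)))))))
  →20  S^6(Z)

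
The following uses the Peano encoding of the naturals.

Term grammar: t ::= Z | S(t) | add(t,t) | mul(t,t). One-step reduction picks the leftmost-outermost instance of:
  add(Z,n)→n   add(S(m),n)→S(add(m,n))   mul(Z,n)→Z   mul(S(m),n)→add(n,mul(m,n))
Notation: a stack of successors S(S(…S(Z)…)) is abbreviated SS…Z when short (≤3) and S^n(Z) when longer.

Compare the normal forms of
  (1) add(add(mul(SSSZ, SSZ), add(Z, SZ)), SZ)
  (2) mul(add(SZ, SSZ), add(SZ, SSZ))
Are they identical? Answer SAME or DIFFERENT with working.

Answer: DIFFERENT — A ⇓ S^8(Z), B ⇓ S^9(Z)

Reduction:
Term A:
  start: add(add(mul(SSSZ, SSZ), add(Z, SZ)), SZ)
  →1  add(add(add(SSZ, mul(SSZ, SSZ)), add(Z, SZ)), SZ)
  →2  add(add(S(add(SZ, mul(SSZ, SSZ))), add(Z, SZ)), SZ)
  →3  add(S(add(add(SZ, mul(SSZ, SSZ)), add(Z, SZ))), SZ)
  →4  S(add(add(add(SZ, mul(SSZ, SSZ)), add(Z, SZ)), SZ))
  →5  S(add(add(S(add(Z, mul(SSZ, SSZ))), add(Z, SZ)), SZ))
  →6  S(add(S(add(add(Z, mul(SSZ, SSZ)), add(Z, SZ))), SZ))
  →7  S(S(add(add(add(Z, mul(SSZ, SSZ)), add(Z, SZ)), SZ)))
  →8  S(S(add(add(mul(SSZ, SSZ), add(Z, SZ)), SZ)))
  →9  S(S(add(add(add(SSZ, mul(SZ, SSZ)), add(Z, SZ)), SZ)))
  →10  S(S(add(add(S(add(SZ, mul(SZ, SSZ))), add(Z, SZ)), SZ)))
  →11  S(S(add(S(add(add(SZ, mul(SZ, SSZ)), add(Z, SZ))), SZ)))
  →12  S(S(S(add(add(add(SZ, mul(SZ, SSZ)), add(Z, SZ)), SZ))))
  →13  S(S(S(add(add(S(add(Z, mul(SZ, SSZ))), add(Z, SZ)), SZ))))
  →14  S(S(S(add(S(add(add(Z, mul(SZ, SSZ)), add(Z, SZ))), SZ))))
  →15  S(S(S(S(add(add(add(Z, mul(SZ, SSZ)), add(Z, SZ)), SZ)))))
  →16  S(S(S(S(add(add(mul(SZ, SSZ), add(Z, SZ)), SZ)))))
  →17  S(S(S(S(add(add(add(SSZ, mul(Z, SSZ)), add(Z, SZ)), SZ)))))
  →18  S(S(S(S(add(add(S(add(SZ, mul(Z, SSZ))), add(Z, SZ)), SZ)))))
  →19  S(S(S(S(add(S(add(add(SZ, mul(Z, SSZ)), add(Z, SZ))), SZ)))))
  →20  S(S(S(S(S(add(add(add(SZ, mul(Z, SSZ)), add(Z, SZ)), SZ))))))
  →21  S(S(S(S(S(add(add(S(add(Z, mul(Z, SSZ))), add(Z, SZ)), SZ))))))
  →22  S(S(S(S(S(add(S(add(add(Z, mul(Z, SSZ)), add(Z, SZ))), SZ))))))
  →23  S(S(S(S(S(S(add(add(add(Z, mul(Z, SSZ)), add(Z, SZ)), SZ)))))))
  →24  S(S(S(S(S(S(add(add(mul(Z, SSZ), add(Z, SZ)), SZ)))))))
  →25  S(S(S(S(S(S(add(add(Z, add(Z, SZ)), SZ)))))))
  →26  S(S(S(S(S(S(add(add(Z, SZ), SZ)))))))
  →27  S(S(S(S(S(S(add(SZ, SZ)))))))
  →28  S(S(S(S(S(S(S(add(Z, SZ))))))))
  →29  S^8(Z)

Term B:
  start: mul(add(SZ, SSZ), add(SZ, SSZ))
  →1  mul(S(add(Z, SSZ)), add(SZ, SSZ))
  →2  add(add(SZ, SSZ), mul(add(Z, SSZ), add(SZ, SSZ)))
  →3  add(S(add(Z, SSZ)), mul(add(Z, SSZ), add(SZ, SSZ)))
  →4  S(add(add(Z, SSZ), mul(add(Z, SSZ), add(SZ, SSZ))))
  →5  S(add(SSZ, mul(add(Z, SSZ), add(SZ, SSZ))))
  →6  S(S(add(SZ, mul(add(Z, SSZ), add(SZ, SSZ)))))
  →7  S(S(S(add(Z, mul(add(Z, SSZ), add(SZ, SSZ))))))
  →8  S(S(S(mul(add(Z, SSZ), add(SZ, SSZ)))))
  →9  S(S(S(mul(SSZ, add(SZ, SSZ)))))
  →10  S(S(S(add(add(SZ, SSZ), mul(SZ, add(SZ, SSZ))))))
  →11  S(S(S(add(S(add(Z, SSZ)), mul(SZ, add(SZ, SSZ))))))
  →12  S(S(S(S(add(add(Z, SSZ), mul(SZ, add(SZ, SSZ)))))))
  →13  S(S(S(S(add(SSZ, mul(SZ, add(SZ, SSZ)))))))
  →14  S(S(S(S(S(add(SZ, mul(SZ, add(SZ, SSZ))))))))
  →15  S(S(S(S(S(S(add(Z, mul(SZ, add(SZ, SSZ)))))))))
  →16  S(S(S(S(S(S(mul(SZ, add(SZ, SSZ))))))))
  →17  S(S(S(S(S(S(add(add(SZ, SSZ), mul(Z, add(SZ, SSZ)))))))))
  →18  S(S(S(S(S(S(add(S(add(Z, SSZ)), mul(Z, add(SZ, SSZ)))))))))
  →19  S(S(S(S(S(S(S(add(add(Z, SSZ), mul(Z, add(SZ, SSZ))))))))))
  →20  S(S(S(S(S(S(S(add(SSZ, mul(Z, add(SZ, SSZ))))))))))
  →21  S(S(S(S(S(S(S(S(add(SZ, mul(Z, add(SZ, SSZ)))))))))))
  →22  S(S(S(S(S(S(S(S(S(add(Z, mul(Z, add(SZ, SSZ))))))))))))
  →23  S(S(S(S(S(S(S(S(S(mul(Z, add(SZ, SSZ)))))))))))
  →24  S^9(Z)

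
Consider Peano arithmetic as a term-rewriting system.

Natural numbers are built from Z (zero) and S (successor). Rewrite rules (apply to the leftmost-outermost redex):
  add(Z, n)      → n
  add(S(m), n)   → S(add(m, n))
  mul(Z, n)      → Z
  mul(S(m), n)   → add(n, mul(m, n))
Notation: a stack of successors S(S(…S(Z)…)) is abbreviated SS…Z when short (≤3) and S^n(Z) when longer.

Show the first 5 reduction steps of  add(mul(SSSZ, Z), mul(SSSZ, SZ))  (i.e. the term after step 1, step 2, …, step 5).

  start: add(mul(SSSZ, Z), mul(SSSZ, SZ))
  step 1: add(add(Z, mul(SSZ, Z)), mul(SSSZ, SZ))
  step 2: add(mul(SSZ, Z), mul(SSSZ, SZ))
  step 3: add(add(Z, mul(SZ, Z)), mul(SSSZ, SZ))
  step 4: add(mul(SZ, Z), mul(SSSZ, SZ))
  step 5: add(add(Z, mul(Z, Z)), mul(SSSZ, SZ))

Answer: after 5 steps: add(add(Z, mul(Z, Z)), mul(SSSZ, SZ))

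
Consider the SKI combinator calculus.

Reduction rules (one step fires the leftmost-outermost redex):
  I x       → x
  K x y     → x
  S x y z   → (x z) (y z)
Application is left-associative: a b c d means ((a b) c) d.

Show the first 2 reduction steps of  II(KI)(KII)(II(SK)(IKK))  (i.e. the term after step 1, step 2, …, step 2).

Answer: after 2 steps: KI(KII)(II(SK)(IKK))

Reduction:
  start: II(KI)(KII)(II(SK)(IKK))
  →1  I(KI)(KII)(II(SK)(IKK))
  →2  KI(KII)(II(SK)(IKK))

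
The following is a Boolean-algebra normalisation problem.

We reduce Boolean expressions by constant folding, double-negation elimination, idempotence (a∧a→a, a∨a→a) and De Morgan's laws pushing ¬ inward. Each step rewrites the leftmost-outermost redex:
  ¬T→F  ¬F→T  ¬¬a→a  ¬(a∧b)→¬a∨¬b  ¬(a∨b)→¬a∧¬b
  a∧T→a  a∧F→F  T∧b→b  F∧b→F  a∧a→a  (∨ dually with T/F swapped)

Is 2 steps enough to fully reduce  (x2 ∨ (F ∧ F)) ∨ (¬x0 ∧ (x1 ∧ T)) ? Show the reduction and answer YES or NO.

  start: (x2 ∨ (F ∧ F)) ∨ (¬x0 ∧ (x1 ∧ T))
  →1  (x2 ∨ F) ∨ (¬x0 ∧ (x1 ∧ T))
  →2  x2 ∨ (¬x0 ∧ (x1 ∧ T))

Answer: NO — after 2 steps the term is x2 ∨ (¬x0 ∧ (x1 ∧ T)), not yet normal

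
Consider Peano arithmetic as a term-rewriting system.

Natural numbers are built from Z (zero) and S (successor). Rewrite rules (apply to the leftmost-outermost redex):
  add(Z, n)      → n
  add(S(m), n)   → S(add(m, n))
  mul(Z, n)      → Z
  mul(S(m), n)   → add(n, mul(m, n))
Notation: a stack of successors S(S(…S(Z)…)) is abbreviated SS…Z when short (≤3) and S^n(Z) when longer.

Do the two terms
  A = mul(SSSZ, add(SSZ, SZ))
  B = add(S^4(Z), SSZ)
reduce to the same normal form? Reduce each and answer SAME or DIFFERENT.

Answer: DIFFERENT — A ⇓ S^9(Z), B ⇓ S^6(Z)

Derivation:
Term A:
  start: mul(SSSZ, add(SSZ, SZ))
  step 1: add(add(SSZ, SZ), mul(SSZ, add(SSZ, SZ)))
  step 2: add(S(add(SZ, SZ)), mul(SSZ, add(SSZ, SZ)))
  step 3: S(add(add(SZ, SZ), mul(SSZ, add(SSZ, SZ))))
  step 4: S(add(S(add(Z, SZ)), mul(SSZ, add(SSZ, SZ))))
  step 5: S(S(add(add(Z, SZ), mul(SSZ, add(SSZ, SZ)))))
  step 6: S(S(add(SZ, mul(SSZ, add(SSZ, SZ)))))
  step 7: S(S(S(add(Z, mul(SSZ, add(SSZ, SZ))))))
  step 8: S(S(S(mul(SSZ, add(SSZ, SZ)))))
  step 9: S(S(S(add(add(SSZ, SZ), mul(SZ, add(SSZ, SZ))))))
  step 10: S(S(S(add(S(add(SZ, SZ)), mul(SZ, add(SSZ, SZ))))))
  step 11: S(S(S(S(add(add(SZ, SZ), mul(SZ, add(SSZ, SZ)))))))
  step 12: S(S(S(S(add(S(add(Z, SZ)), mul(SZ, add(SSZ, SZ)))))))
  step 13: S(S(S(S(S(add(add(Z, SZ), mul(SZ, add(SSZ, SZ))))))))
  step 14: S(S(S(S(S(add(SZ, mul(SZ, add(SSZ, SZ))))))))
  step 15: S(S(S(S(S(S(add(Z, mul(SZ, add(SSZ, SZ)))))))))
  step 16: S(S(S(S(S(S(mul(SZ, add(SSZ, SZ))))))))
  step 17: S(S(S(S(S(S(add(add(SSZ, SZ), mul(Z, add(SSZ, SZ)))))))))
  step 18: S(S(S(S(S(S(add(S(add(SZ, SZ)), mul(Z, add(SSZ, SZ)))))))))
  step 19: S(S(S(S(S(S(S(add(add(SZ, SZ), mul(Z, add(SSZ, SZ))))))))))
  step 20: S(S(S(S(S(S(S(add(S(add(Z, SZ)), mul(Z, add(SSZ, SZ))))))))))
  step 21: S(S(S(S(S(S(S(S(add(add(Z, SZ), mul(Z, add(SSZ, SZ)))))))))))
  step 22: S(S(S(S(S(S(S(S(add(SZ, mul(Z, add(SSZ, SZ)))))))))))
  step 23: S(S(S(S(S(S(S(S(S(add(Z, mul(Z, add(SSZ, SZ))))))))))))
  step 24: S(S(S(S(S(S(S(S(S(mul(Z, add(SSZ, SZ)))))))))))
  step 25: S^9(Z)

Term B:
  start: add(S^4(Z), SSZ)
  step 1: S(add(SSSZ, SSZ))
  step 2: S(S(add(SSZ, SSZ)))
  step 3: S(S(S(add(SZ, SSZ))))
  step 4: S(S(S(S(add(Z, SSZ)))))
  step 5: S^6(Z)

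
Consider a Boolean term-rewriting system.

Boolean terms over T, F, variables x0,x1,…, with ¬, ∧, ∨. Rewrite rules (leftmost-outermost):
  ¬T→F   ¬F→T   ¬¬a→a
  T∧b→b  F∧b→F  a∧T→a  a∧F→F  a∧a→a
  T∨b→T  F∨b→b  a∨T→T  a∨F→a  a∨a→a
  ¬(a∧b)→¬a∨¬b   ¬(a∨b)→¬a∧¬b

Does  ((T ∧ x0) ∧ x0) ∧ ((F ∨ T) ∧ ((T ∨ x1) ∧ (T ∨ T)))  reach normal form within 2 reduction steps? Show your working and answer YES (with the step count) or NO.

Answer: NO — after 2 steps the term is x0 ∧ ((F ∨ T) ∧ ((T ∨ x1) ∧ (T ∨ T))), not yet normal

Derivation:
  start: ((T ∧ x0) ∧ x0) ∧ ((F ∨ T) ∧ ((T ∨ x1) ∧ (T ∨ T)))
  →1  (x0 ∧ x0) ∧ ((F ∨ T) ∧ ((T ∨ x1) ∧ (T ∨ T)))
  →2  x0 ∧ ((F ∨ T) ∧ ((T ∨ x1) ∧ (T ∨ T)))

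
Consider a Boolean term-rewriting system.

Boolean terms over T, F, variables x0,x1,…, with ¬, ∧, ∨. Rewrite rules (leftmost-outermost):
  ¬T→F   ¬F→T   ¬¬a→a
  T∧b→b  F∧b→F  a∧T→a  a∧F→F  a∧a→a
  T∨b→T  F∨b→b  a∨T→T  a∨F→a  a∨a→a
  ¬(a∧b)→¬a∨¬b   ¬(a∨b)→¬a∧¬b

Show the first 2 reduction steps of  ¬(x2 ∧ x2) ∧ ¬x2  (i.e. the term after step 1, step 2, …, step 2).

  start: ¬(x2 ∧ x2) ∧ ¬x2
  →1  (¬x2 ∨ ¬x2) ∧ ¬x2
  →2  ¬x2 ∧ ¬x2

Answer: after 2 steps: ¬x2 ∧ ¬x2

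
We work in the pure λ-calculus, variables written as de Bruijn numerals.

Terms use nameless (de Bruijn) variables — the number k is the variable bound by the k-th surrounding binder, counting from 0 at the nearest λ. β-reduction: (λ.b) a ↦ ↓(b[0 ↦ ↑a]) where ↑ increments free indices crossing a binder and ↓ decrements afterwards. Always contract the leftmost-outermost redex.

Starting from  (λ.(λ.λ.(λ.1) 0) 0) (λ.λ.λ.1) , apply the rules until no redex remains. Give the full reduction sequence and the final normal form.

  start: (λ.(λ.λ.(λ.1) 0) 0) (λ.λ.λ.1)
  →1  (λ.λ.(λ.1) 0) (λ.λ.λ.1)
  →2  λ.(λ.1) 0
  →3  λ.0

Answer: normal form = λ.0  (in 3 steps)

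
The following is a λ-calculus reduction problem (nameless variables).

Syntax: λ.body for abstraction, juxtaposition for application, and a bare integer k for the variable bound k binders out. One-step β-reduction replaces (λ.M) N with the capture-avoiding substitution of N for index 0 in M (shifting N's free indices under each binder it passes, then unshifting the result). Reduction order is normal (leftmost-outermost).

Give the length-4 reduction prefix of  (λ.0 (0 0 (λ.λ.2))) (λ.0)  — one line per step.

Answer: after 4 steps: λ.λ.λ.0

Working:
  start: (λ.0 (0 0 (λ.λ.2))) (λ.0)
  →1  (λ.0) ((λ.0) (λ.0) (λ.λ.λ.0))
  →2  (λ.0) (λ.0) (λ.λ.λ.0)
  →3  (λ.0) (λ.λ.λ.0)
  →4  λ.λ.λ.0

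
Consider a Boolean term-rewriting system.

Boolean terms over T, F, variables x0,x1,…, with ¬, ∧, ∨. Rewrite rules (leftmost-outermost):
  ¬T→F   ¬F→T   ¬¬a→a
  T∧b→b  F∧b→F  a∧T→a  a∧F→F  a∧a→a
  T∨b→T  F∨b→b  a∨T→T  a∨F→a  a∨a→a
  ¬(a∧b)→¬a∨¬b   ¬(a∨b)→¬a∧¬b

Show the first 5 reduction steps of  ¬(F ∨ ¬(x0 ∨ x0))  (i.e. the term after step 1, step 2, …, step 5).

Answer: after 5 steps: x0

Reduction:
  start: ¬(F ∨ ¬(x0 ∨ x0))
  step 1: ¬F ∧ ¬¬(x0 ∨ x0)
  step 2: T ∧ ¬¬(x0 ∨ x0)
  step 3: ¬¬(x0 ∨ x0)
  step 4: x0 ∨ x0
  step 5: x0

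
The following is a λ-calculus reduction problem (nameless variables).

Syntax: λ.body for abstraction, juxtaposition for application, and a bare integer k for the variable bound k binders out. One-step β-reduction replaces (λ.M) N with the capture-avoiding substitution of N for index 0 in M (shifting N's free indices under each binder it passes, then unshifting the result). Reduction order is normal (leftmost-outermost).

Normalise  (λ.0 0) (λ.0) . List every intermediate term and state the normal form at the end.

Answer: normal form = λ.0  (in 2 steps)

Reduction:
  start: (λ.0 0) (λ.0)
  →1  (λ.0) (λ.0)
  →2  λ.0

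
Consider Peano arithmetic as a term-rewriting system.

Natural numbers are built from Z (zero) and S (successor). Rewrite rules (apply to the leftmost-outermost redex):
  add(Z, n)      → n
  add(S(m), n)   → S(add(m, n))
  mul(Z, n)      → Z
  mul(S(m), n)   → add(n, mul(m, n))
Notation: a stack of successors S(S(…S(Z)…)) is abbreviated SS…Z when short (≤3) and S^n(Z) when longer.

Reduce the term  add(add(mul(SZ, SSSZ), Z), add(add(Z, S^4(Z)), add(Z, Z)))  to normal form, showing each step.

Answer: normal form = S^7(Z)  (in 21 steps)

Derivation:
  start: add(add(mul(SZ, SSSZ), Z), add(add(Z, S^4(Z)), add(Z, Z)))
  →1  add(add(add(SSSZ, mul(Z, SSSZ)), Z), add(add(Z, S^4(Z)), add(Z, Z)))
  →2  add(add(S(add(SSZ, mul(Z, SSSZ))), Z), add(add(Z, S^4(Z)), add(Z, Z)))
  →3  add(S(add(add(SSZ, mul(Z, SSSZ)), Z)), add(add(Z, S^4(Z)), add(Z, Z)))
  →4  S(add(add(add(SSZ, mul(Z, SSSZ)), Z), add(add(Z, S^4(Z)), add(Z, Z))))
  →5  S(add(add(S(add(SZ, mul(Z, SSSZ))), Z), add(add(Z, S^4(Z)), add(Z, Z))))
  →6  S(add(S(add(add(SZ, mul(Z, SSSZ)), Z)), add(add(Z, S^4(Z)), add(Z, Z))))
  →7  S(S(add(add(add(SZ, mul(Z, SSSZ)), Z), add(add(Z, S^4(Z)), add(Z, Z)))))
  →8  S(S(add(add(S(add(Z, mul(Z, SSSZ))), Z), add(add(Z, S^4(Z)), add(Z, Z)))))
  →9  S(S(add(S(add(add(Z, mul(Z, SSSZ)), Z)), add(add(Z, S^4(Z)), add(Z, Z)))))
  →10  S(S(S(add(add(add(Z, mul(Z, SSSZ)), Z), add(add(Z, S^4(Z)), add(Z, Z))))))
  →11  S(S(S(add(add(mul(Z, SSSZ), Z), add(add(Z, S^4(Z)), add(Z, Z))))))
  →12  S(S(S(add(add(Z, Z), add(add(Z, S^4(Z)), add(Z, Z))))))
  →13  S(S(S(add(Z, add(add(Z, S^4(Z)), add(Z, Z))))))
  →14  S(S(S(add(add(Z, S^4(Z)), add(Z, Z)))))
  →15  S(S(S(add(S^4(Z), add(Z, Z)))))
  →16  S(S(S(S(add(SSSZ, add(Z, Z))))))
  →17  S(S(S(S(S(add(SSZ, add(Z, Z)))))))
  →18  S(S(S(S(S(S(add(SZ, add(Z, Z))))))))
  →19  S(S(S(S(S(S(S(add(Z, add(Z, Z)))))))))
  →20  S(S(S(S(S(S(S(add(Z, Z))))))))
  →21  S^7(Z)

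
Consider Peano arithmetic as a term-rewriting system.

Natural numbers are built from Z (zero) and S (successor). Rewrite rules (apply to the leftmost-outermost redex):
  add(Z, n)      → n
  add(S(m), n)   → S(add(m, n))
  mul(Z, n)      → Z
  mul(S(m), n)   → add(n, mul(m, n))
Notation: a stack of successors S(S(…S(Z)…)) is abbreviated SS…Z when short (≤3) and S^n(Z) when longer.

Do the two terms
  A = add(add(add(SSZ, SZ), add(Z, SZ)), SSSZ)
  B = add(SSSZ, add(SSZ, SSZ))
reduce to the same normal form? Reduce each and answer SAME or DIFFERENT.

Answer: SAME — A ⇓ S^7(Z), B ⇓ S^7(Z)

Derivation:
Term A:
  start: add(add(add(SSZ, SZ), add(Z, SZ)), SSSZ)
  [1] add(add(S(add(SZ, SZ)), add(Z, SZ)), SSSZ)
  [2] add(S(add(add(SZ, SZ), add(Z, SZ))), SSSZ)
  [3] S(add(add(add(SZ, SZ), add(Z, SZ)), SSSZ))
  [4] S(add(add(S(add(Z, SZ)), add(Z, SZ)), SSSZ))
  [5] S(add(S(add(add(Z, SZ), add(Z, SZ))), SSSZ))
  [6] S(S(add(add(add(Z, SZ), add(Z, SZ)), SSSZ)))
  [7] S(S(add(add(SZ, add(Z, SZ)), SSSZ)))
  [8] S(S(add(S(add(Z, add(Z, SZ))), SSSZ)))
  [9] S(S(S(add(add(Z, add(Z, SZ)), SSSZ))))
  [10] S(S(S(add(add(Z, SZ), SSSZ))))
  [11] S(S(S(add(SZ, SSSZ))))
  [12] S(S(S(S(add(Z, SSSZ)))))
  [13] S^7(Z)

Term B:
  start: add(SSSZ, add(SSZ, SSZ))
  [1] S(add(SSZ, add(SSZ, SSZ)))
  [2] S(S(add(SZ, add(SSZ, SSZ))))
  [3] S(S(S(add(Z, add(SSZ, SSZ)))))
  [4] S(S(S(add(SSZ, SSZ))))
  [5] S(S(S(S(add(SZ, SSZ)))))
  [6] S(S(S(S(S(add(Z, SSZ))))))
  [7] S^7(Z)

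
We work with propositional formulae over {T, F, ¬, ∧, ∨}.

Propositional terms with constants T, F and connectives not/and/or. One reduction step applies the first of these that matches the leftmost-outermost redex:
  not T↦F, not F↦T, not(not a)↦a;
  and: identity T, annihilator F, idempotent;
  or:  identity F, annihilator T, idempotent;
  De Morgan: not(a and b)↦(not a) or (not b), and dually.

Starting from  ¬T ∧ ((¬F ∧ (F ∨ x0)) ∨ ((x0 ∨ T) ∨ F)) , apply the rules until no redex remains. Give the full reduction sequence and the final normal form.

  start: ¬T ∧ ((¬F ∧ (F ∨ x0)) ∨ ((x0 ∨ T) ∨ F))
  [1] F ∧ ((¬F ∧ (F ∨ x0)) ∨ ((x0 ∨ T) ∨ F))
  [2] F

Answer: normal form = F  (in 2 steps)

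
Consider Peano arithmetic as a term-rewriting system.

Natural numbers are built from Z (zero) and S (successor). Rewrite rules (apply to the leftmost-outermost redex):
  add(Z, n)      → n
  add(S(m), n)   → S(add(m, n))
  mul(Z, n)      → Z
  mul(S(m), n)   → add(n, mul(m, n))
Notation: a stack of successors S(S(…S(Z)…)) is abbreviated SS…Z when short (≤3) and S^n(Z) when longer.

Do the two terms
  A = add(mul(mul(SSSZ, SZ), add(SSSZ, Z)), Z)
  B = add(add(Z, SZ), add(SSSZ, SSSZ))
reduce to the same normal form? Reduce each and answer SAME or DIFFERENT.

Term A:
  start: add(mul(mul(SSSZ, SZ), add(SSSZ, Z)), Z)
  →1  add(mul(add(SZ, mul(SSZ, SZ)), add(SSSZ, Z)), Z)
  →2  add(mul(S(add(Z, mul(SSZ, SZ))), add(SSSZ, Z)), Z)
  →3  add(add(add(SSSZ, Z), mul(add(Z, mul(SSZ, SZ)), add(SSSZ, Z))), Z)
  →4  add(add(S(add(SSZ, Z)), mul(add(Z, mul(SSZ, SZ)), add(SSSZ, Z))), Z)
  →5  add(S(add(add(SSZ, Z), mul(add(Z, mul(SSZ, SZ)), add(SSSZ, Z)))), Z)
  →6  S(add(add(add(SSZ, Z), mul(add(Z, mul(SSZ, SZ)), add(SSSZ, Z))), Z))
  →7  S(add(add(S(add(SZ, Z)), mul(add(Z, mul(SSZ, SZ)), add(SSSZ, Z))), Z))
  →8  S(add(S(add(add(SZ, Z), mul(add(Z, mul(SSZ, SZ)), add(SSSZ, Z)))), Z))
  →9  S(S(add(add(add(SZ, Z), mul(add(Z, mul(SSZ, SZ)), add(SSSZ, Z))), Z)))
  →10  S(S(add(add(S(add(Z, Z)), mul(add(Z, mul(SSZ, SZ)), add(SSSZ, Z))), Z)))
  →11  S(S(add(S(add(add(Z, Z), mul(add(Z, mul(SSZ, SZ)), add(SSSZ, Z)))), Z)))
  →12  S(S(S(add(add(add(Z, Z), mul(add(Z, mul(SSZ, SZ)), add(SSSZ, Z))), Z))))
  →13  S(S(S(add(add(Z, mul(add(Z, mul(SSZ, SZ)), add(SSSZ, Z))), Z))))
  →14  S(S(S(add(mul(add(Z, mul(SSZ, SZ)), add(SSSZ, Z)), Z))))
  →15  S(S(S(add(mul(mul(SSZ, SZ), add(SSSZ, Z)), Z))))
  →16  S(S(S(add(mul(add(SZ, mul(SZ, SZ)), add(SSSZ, Z)), Z))))
  →17  S(S(S(add(mul(S(add(Z, mul(SZ, SZ))), add(SSSZ, Z)), Z))))
  →18  S(S(S(add(add(add(SSSZ, Z), mul(add(Z, mul(SZ, SZ)), add(SSSZ, Z))), Z))))
  →19  S(S(S(add(add(S(add(SSZ, Z)), mul(add(Z, mul(SZ, SZ)), add(SSSZ, Z))), Z))))
  →20  S(S(S(add(S(add(add(SSZ, Z), mul(add(Z, mul(SZ, SZ)), add(SSSZ, Z)))), Z))))
  →21  S(S(S(S(add(add(add(SSZ, Z), mul(add(Z, mul(SZ, SZ)), add(SSSZ, Z))), Z)))))
  →22  S(S(S(S(add(add(S(add(SZ, Z)), mul(add(Z, mul(SZ, SZ)), add(SSSZ, Z))), Z)))))
  →23  S(S(S(S(add(S(add(add(SZ, Z), mul(add(Z, mul(SZ, SZ)), add(SSSZ, Z)))), Z)))))
  →24  S(S(S(S(S(add(add(add(SZ, Z), mul(add(Z, mul(SZ, SZ)), add(SSSZ, Z))), Z))))))
  →25  S(S(S(S(S(add(add(S(add(Z, Z)), mul(add(Z, mul(SZ, SZ)), add(SSSZ, Z))), Z))))))
  →26  S(S(S(S(S(add(S(add(add(Z, Z), mul(add(Z, mul(SZ, SZ)), add(SSSZ, Z)))), Z))))))
  →27  S(S(S(S(S(S(add(add(add(Z, Z), mul(add(Z, mul(SZ, SZ)), add(SSSZ, Z))), Z)))))))
  →28  S(S(S(S(S(S(add(add(Z, mul(add(Z, mul(SZ, SZ)), add(SSSZ, Z))), Z)))))))
  →29  S(S(S(S(S(S(add(mul(add(Z, mul(SZ, SZ)), add(SSSZ, Z)), Z)))))))
  →30  S(S(S(S(S(S(add(mul(mul(SZ, SZ), add(SSSZ, Z)), Z)))))))
  →31  S(S(S(S(S(S(add(mul(add(SZ, mul(Z, SZ)), add(SSSZ, Z)), Z)))))))
  →32  S(S(S(S(S(S(add(mul(S(add(Z, mul(Z, SZ))), add(SSSZ, Z)), Z)))))))
  →33  S(S(S(S(S(S(add(add(add(SSSZ, Z), mul(add(Z, mul(Z, SZ)), add(SSSZ, Z))), Z)))))))
  →34  S(S(S(S(S(S(add(add(S(add(SSZ, Z)), mul(add(Z, mul(Z, SZ)), add(SSSZ, Z))), Z)))))))
  →35  S(S(S(S(S(S(add(S(add(add(SSZ, Z), mul(add(Z, mul(Z, SZ)), add(SSSZ, Z)))), Z)))))))
  →36  S(S(S(S(S(S(S(add(add(add(SSZ, Z), mul(add(Z, mul(Z, SZ)), add(SSSZ, Z))), Z))))))))
  →37  S(S(S(S(S(S(S(add(add(S(add(SZ, Z)), mul(add(Z, mul(Z, SZ)), add(SSSZ, Z))), Z))))))))
  →38  S(S(S(S(S(S(S(add(S(add(add(SZ, Z), mul(add(Z, mul(Z, SZ)), add(SSSZ, Z)))), Z))))))))
  →39  S(S(S(S(S(S(S(S(add(add(add(SZ, Z), mul(add(Z, mul(Z, SZ)), add(SSSZ, Z))), Z)))))))))
  →40  S(S(S(S(S(S(S(S(add(add(S(add(Z, Z)), mul(add(Z, mul(Z, SZ)), add(SSSZ, Z))), Z)))))))))
  →41  S(S(S(S(S(S(S(S(add(S(add(add(Z, Z), mul(add(Z, mul(Z, SZ)), add(SSSZ, Z)))), Z)))))))))
  →42  S(S(S(S(S(S(S(S(S(add(add(add(Z, Z), mul(add(Z, mul(Z, SZ)), add(SSSZ, Z))), Z))))))))))
  →43  S(S(S(S(S(S(S(S(S(add(add(Z, mul(add(Z, mul(Z, SZ)), add(SSSZ, Z))), Z))))))))))
  →44  S(S(S(S(S(S(S(S(S(add(mul(add(Z, mul(Z, SZ)), add(SSSZ, Z)), Z))))))))))
  →45  S(S(S(S(S(S(S(S(S(add(mul(mul(Z, SZ), add(SSSZ, Z)), Z))))))))))
  →46  S(S(S(S(S(S(S(S(S(add(mul(Z, add(SSSZ, Z)), Z))))))))))
  →47  S(S(S(S(S(S(S(S(S(add(Z, Z))))))))))
  →48  S^9(Z)

Term B:
  start: add(add(Z, SZ), add(SSSZ, SSSZ))
  →1  add(SZ, add(SSSZ, SSSZ))
  →2  S(add(Z, add(SSSZ, SSSZ)))
  →3  S(add(SSSZ, SSSZ))
  →4  S(S(add(SSZ, SSSZ)))
  →5  S(S(S(add(SZ, SSSZ))))
  →6  S(S(S(S(add(Z, SSSZ)))))
  →7  S^7(Z)

Answer: DIFFERENT — A ⇓ S^9(Z), B ⇓ S^7(Z)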